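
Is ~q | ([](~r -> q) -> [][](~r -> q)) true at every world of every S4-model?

Tableau for the negation ~(~q | ([](~r -> q) -> [][](~r -> q))):
1. ~(~q | ([](~r -> q) -> [][](~r -> q))), 0
2. q, 0
3. ~([](~r -> q) -> [][](~r -> q)), 0
4. [](~r -> q), 0
5. ~[][](~r -> q), 0
6. ~r -> q, 0
7. ~[](~r -> q), 1
8. ~r -> q, 1
9. q, 1
10. ~(~r -> q), 2
11. ~r, 2
12. ~q, 2
13. ~r -> q, 2
14. q, 2
Accessibility: 0R0, 0R1, 0R2, 1R1, 1R2, 2R2
Branch closes: q and ~q both at 2.
All branches of the negation close; one closing branch shown above.

Valid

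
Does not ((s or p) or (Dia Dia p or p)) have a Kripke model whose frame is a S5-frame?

1. not ((s or p) or (Dia Dia p or p)), 0
2. not (s or p), 0
3. not (Dia Dia p or p), 0
4. not s, 0
5. not p, 0
6. not Dia Dia p, 0
7. not Dia p, 0
Accessibility: 0R0

Satisfiable (open branch found)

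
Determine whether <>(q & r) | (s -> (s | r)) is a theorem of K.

Tableau for the negation ~(<>(q & r) | (s -> (s | r))):
1. ~(<>(q & r) | (s -> (s | r))), u
2. ~<>(q & r), u
3. ~(s -> (s | r)), u
4. s, u
5. ~(s | r), u
6. ~s, u
7. ~r, u
Branch closes: s and ~s both at u.
All branches of the negation close; one closing branch shown above.

Valid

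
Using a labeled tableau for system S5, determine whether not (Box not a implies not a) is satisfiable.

1. not (Box not a implies not a), 0
2. Box not a, 0   [neg-implies-rule on 1]
3. a, 0   [neg-implies-rule on 1]
4. not a, 0   [Box-rule on 2 via 0R0]
Accessibility: 0R0
Branch closes: a and not a both at 0.
(One branch shown.) All branches close.

Unsatisfiable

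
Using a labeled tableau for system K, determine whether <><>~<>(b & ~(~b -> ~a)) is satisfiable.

1. <><>~<>(b & ~(~b -> ~a)), u
2. <>~<>(b & ~(~b -> ~a)), v
3. ~<>(b & ~(~b -> ~a)), w
Accessibility: uRv, vRw

Yes, satisfiable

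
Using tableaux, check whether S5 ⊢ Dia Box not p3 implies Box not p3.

Valid in S5

Tableau for the negation not (Dia Box not p3 implies Box not p3):
1. not (Dia Box not p3 implies Box not p3), u
2. Dia Box not p3, u
3. not Box not p3, u
4. Box not p3, v
5. not p3, u
6. not p3, v
7. p3, w
8. not p3, w
Accessibility: uRu, uRv, uRw, vRu, vRv, vRw, wRu, wRv, wRw
Branch closes: p3 and not p3 both at w.
Every branch of the negation's tableau closes; the branch above is one of them.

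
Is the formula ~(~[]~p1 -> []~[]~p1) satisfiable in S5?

1. ~(~[]~p1 -> []~[]~p1), u
2. ~[]~p1, u
3. ~[]~[]~p1, u
4. p1, v
5. []~p1, w
6. ~p1, u
7. ~p1, v
Accessibility: uRu, uRv, uRw, vRu, vRv, vRw, wRu, wRv, wRw
Branch closes: p1 and ~p1 both at v.
All branches of the tableau close; one closing branch shown above.

Unsatisfiable (every branch closes)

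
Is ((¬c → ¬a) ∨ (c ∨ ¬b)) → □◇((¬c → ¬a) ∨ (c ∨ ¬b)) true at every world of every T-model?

Not valid

Tableau for the negation ¬(((¬c → ¬a) ∨ (c ∨ ¬b)) → □◇((¬c → ¬a) ∨ (c ∨ ¬b))):
1. ¬(((¬c → ¬a) ∨ (c ∨ ¬b)) → □◇((¬c → ¬a) ∨ (c ∨ ¬b))), w0
2. (¬c → ¬a) ∨ (c ∨ ¬b), w0
3. ¬□◇((¬c → ¬a) ∨ (c ∨ ¬b)), w0
4. c ∨ ¬b, w0
5. ¬b, w0
6. ¬◇((¬c → ¬a) ∨ (c ∨ ¬b)), w1
7. ¬((¬c → ¬a) ∨ (c ∨ ¬b)), w1
8. ¬(¬c → ¬a), w1
9. ¬(c ∨ ¬b), w1
10. ¬c, w1
11. a, w1
12. b, w1
Accessibility: w0Rw0, w0Rw1, w1Rw1
The negation has an open branch (countermodel exists).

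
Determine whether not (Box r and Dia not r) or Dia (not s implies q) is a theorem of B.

Valid in B

Tableau for the negation not (not (Box r and Dia not r) or Dia (not s implies q)):
1. not (not (Box r and Dia not r) or Dia (not s implies q)), 0
2. Box r and Dia not r, 0
3. not Dia (not s implies q), 0
4. Box r, 0
5. Dia not r, 0
6. not (not s implies q), 0
7. not s, 0
8. not q, 0
9. r, 0
10. not r, 1
11. not (not s implies q), 1
12. not s, 1
13. not q, 1
14. r, 1
Accessibility: 0R0, 0R1, 1R0, 1R1
Branch closes: r and not r both at 1.
All branches of the negation close; one closing branch shown above.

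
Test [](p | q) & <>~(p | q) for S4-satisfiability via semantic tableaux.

No, unsatisfiable

1. [](p | q) & <>~(p | q), w0
2. [](p | q), w0
3. <>~(p | q), w0
4. p | q, w0
5. q, w0
6. ~(p | q), w1
7. ~p, w1
8. ~q, w1
9. p | q, w1
10. q, w1
Accessibility: w0Rw0, w0Rw1, w1Rw1
Branch closes: q and ~q both at w1.
Every branch closes; the branch above is one of them.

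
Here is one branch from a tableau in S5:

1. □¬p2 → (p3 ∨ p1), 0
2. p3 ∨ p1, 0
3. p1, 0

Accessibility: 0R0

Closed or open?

There is no literal clash: for every atom and world, at most one sign appears.

No, open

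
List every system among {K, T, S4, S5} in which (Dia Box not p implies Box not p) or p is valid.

S5

S5-tableau for the negation not ((Dia Box not p implies Box not p) or p):
1. not ((Dia Box not p implies Box not p) or p), w0
2. not (Dia Box not p implies Box not p), w0
3. not p, w0
4. Dia Box not p, w0
5. not Box not p, w0
6. Box not p, w1
7. not p, w1
8. p, w2
9. not p, w2
Accessibility: w0Rw0, w0Rw1, w0Rw2, w1Rw0, w1Rw1, w1Rw2, w2Rw0, w2Rw1, w2Rw2
Branch closes: p and not p both at w2.
Every branch closes (one shown): valid in S5.
S4-tableau for the negation not ((Dia Box not p implies Box not p) or p):
1. not ((Dia Box not p implies Box not p) or p), w0
2. not (Dia Box not p implies Box not p), w0
3. not p, w0
4. Dia Box not p, w0
5. not Box not p, w0
6. Box not p, w1
7. not p, w1
8. p, w2
Accessibility: w0Rw0, w0Rw1, w0Rw2, w1Rw1, w2Rw2
Complete open branch: countermodel on an S4-frame, so not valid in S4, nor in K, T (the same frame is also a K-frame and a T-frame).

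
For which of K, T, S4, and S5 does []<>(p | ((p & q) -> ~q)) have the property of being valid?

T-tableau for the negation ~[]<>(p | ((p & q) -> ~q)):
1. ~[]<>(p | ((p & q) -> ~q)), 0
2. ~<>(p | ((p & q) -> ~q)), 1
3. ~(p | ((p & q) -> ~q)), 1
4. ~p, 1
5. ~((p & q) -> ~q), 1
6. p & q, 1
7. q, 1
8. p, 1
Accessibility: 0R0, 0R1, 1R1
Branch closes: p and ~p both at 1.
Every branch closes (one shown): valid in T, hence also in S4, S5 (every theorem of T is a theorem of S4 and S5).
K-tableau for the negation ~[]<>(p | ((p & q) -> ~q)):
1. ~[]<>(p | ((p & q) -> ~q)), 0
2. ~<>(p | ((p & q) -> ~q)), 1
Accessibility: 0R1
Complete open branch: countermodel on a K-frame, so not valid in K.

T, S4, S5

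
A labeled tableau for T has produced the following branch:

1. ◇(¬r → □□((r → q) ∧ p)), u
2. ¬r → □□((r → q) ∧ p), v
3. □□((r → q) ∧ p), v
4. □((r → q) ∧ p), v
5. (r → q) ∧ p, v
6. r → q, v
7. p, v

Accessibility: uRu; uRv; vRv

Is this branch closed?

Not closed

No atom appears with both signs at the same world.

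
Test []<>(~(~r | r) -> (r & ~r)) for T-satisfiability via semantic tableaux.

1. []<>(~(~r | r) -> (r & ~r)), 0
2. <>(~(~r | r) -> (r & ~r)), 0
3. ~(~r | r) -> (r & ~r), 1
4. <>(~(~r | r) -> (r & ~r)), 1
5. ~r | r, 1
6. r, 1
7. ~(~r | r) -> (r & ~r), 2
8. ~r | r, 2
9. r, 2
Accessibility: 0R0, 0R1, 1R1, 1R2, 2R2

Yes, satisfiable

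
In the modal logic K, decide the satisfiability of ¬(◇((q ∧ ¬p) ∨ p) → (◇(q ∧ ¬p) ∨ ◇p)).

1. ¬(◇((q ∧ ¬p) ∨ p) → (◇(q ∧ ¬p) ∨ ◇p)), 0
2. ◇((q ∧ ¬p) ∨ p), 0
3. ¬(◇(q ∧ ¬p) ∨ ◇p), 0
4. ¬◇(q ∧ ¬p), 0
5. ¬◇p, 0
6. (q ∧ ¬p) ∨ p, 1
7. ¬(q ∧ ¬p), 1
8. ¬p, 1
9. q ∧ ¬p, 1
10. q, 1
11. p, 1
Accessibility: 0R1
Branch closes: p and ¬p both at 1.
(One branch shown.) All branches close.

Unsatisfiable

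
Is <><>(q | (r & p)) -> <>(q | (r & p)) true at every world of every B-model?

Invalid (countermodel exists)

Tableau for the negation ~(<><>(q | (r & p)) -> <>(q | (r & p))):
1. ~(<><>(q | (r & p)) -> <>(q | (r & p))), 0
2. <><>(q | (r & p)), 0
3. ~<>(q | (r & p)), 0
4. ~(q | (r & p)), 0
5. ~q, 0
6. ~(r & p), 0
7. ~p, 0
8. <>(q | (r & p)), 1
9. ~(q | (r & p)), 1
10. ~q, 1
11. ~(r & p), 1
12. ~p, 1
13. q | (r & p), 2
14. r & p, 2
15. r, 2
16. p, 2
Accessibility: 0R0, 0R1, 1R0, 1R1, 1R2, 2R1, 2R2
The negation has an open branch (countermodel exists).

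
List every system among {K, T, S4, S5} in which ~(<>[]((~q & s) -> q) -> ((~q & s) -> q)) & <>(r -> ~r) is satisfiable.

K, T, S4

S5-tableau for the formula:
1. ~(<>[]((~q & s) -> q) -> ((~q & s) -> q)) & <>(r -> ~r), w0
2. ~(<>[]((~q & s) -> q) -> ((~q & s) -> q)), w0
3. <>(r -> ~r), w0
4. <>[]((~q & s) -> q), w0
5. ~((~q & s) -> q), w0
6. ~q & s, w0
7. ~q, w0
8. s, w0
9. r -> ~r, w1
10. ~r, w1
11. []((~q & s) -> q), w2
12. (~q & s) -> q, w0
13. (~q & s) -> q, w1
14. (~q & s) -> q, w2
15. ~(~q & s), w0
16. q, w1
17. q, w2
18. ~s, w0
Accessibility: w0Rw0, w0Rw1, w0Rw2, w1Rw0, w1Rw1, w1Rw2, w2Rw0, w2Rw1, w2Rw2
Branch closes: s and ~s both at w0.
Every branch closes (one shown): unsatisfiable in S5.
S4-tableau for the formula:
1. ~(<>[]((~q & s) -> q) -> ((~q & s) -> q)) & <>(r -> ~r), w0
2. ~(<>[]((~q & s) -> q) -> ((~q & s) -> q)), w0
3. <>(r -> ~r), w0
4. <>[]((~q & s) -> q), w0
5. ~((~q & s) -> q), w0
6. ~q & s, w0
7. ~q, w0
8. s, w0
9. r -> ~r, w1
10. ~r, w1
11. []((~q & s) -> q), w2
12. (~q & s) -> q, w2
13. q, w2
Accessibility: w0Rw0, w0Rw1, w0Rw2, w1Rw1, w2Rw2
Complete open branch: satisfiable in S4, hence also in K, T (this S4-model is also a K-model and a T-model).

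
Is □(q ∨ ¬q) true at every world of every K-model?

Valid in K

Tableau for the negation ¬□(q ∨ ¬q):
1. ¬□(q ∨ ¬q), w0
2. ¬(q ∨ ¬q), w1
3. ¬q, w1
4. q, w1
Accessibility: w0Rw1
Branch closes: q and ¬q both at w1.
Every branch of the negation's tableau closes; the branch above is one of them.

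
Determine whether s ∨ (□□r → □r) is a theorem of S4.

Valid in S4

Tableau for the negation ¬(s ∨ (□□r → □r)):
1. ¬(s ∨ (□□r → □r)), w0
2. ¬s, w0
3. ¬(□□r → □r), w0
4. □□r, w0
5. ¬□r, w0
6. □r, w0
7. r, w0
8. ¬r, w1
9. □r, w1
10. r, w1
Accessibility: w0Rw0, w0Rw1, w1Rw1
Branch closes: r and ¬r both at w1.
All branches of the negation close; one closing branch shown above.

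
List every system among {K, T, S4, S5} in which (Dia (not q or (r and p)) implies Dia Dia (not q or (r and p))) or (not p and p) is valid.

T, S4, S5

T-tableau for the negation not ((Dia (not q or (r and p)) implies Dia Dia (not q or (r and p))) or (not p and p)):
1. not ((Dia (not q or (r and p)) implies Dia Dia (not q or (r and p))) or (not p and p)), 0
2. not (Dia (not q or (r and p)) implies Dia Dia (not q or (r and p))), 0
3. not (not p and p), 0
4. Dia (not q or (r and p)), 0
5. not Dia Dia (not q or (r and p)), 0
6. not Dia (not q or (r and p)), 0
7. not (not q or (r and p)), 0
8. q, 0
9. not (r and p), 0
10. not p, 0
11. not q or (r and p), 1
12. not Dia (not q or (r and p)), 1
13. not (not q or (r and p)), 1
14. q, 1
15. not (r and p), 1
16. r and p, 1
17. r, 1
18. p, 1
19. not p, 1
Accessibility: 0R0, 0R1, 1R1
Branch closes: p and not p both at 1.
Every branch closes (one shown): valid in T, hence also in S4, S5 (every theorem of T is a theorem of S4 and S5).
K-tableau for the negation not ((Dia (not q or (r and p)) implies Dia Dia (not q or (r and p))) or (not p and p)):
1. not ((Dia (not q or (r and p)) implies Dia Dia (not q or (r and p))) or (not p and p)), 0
2. not (Dia (not q or (r and p)) implies Dia Dia (not q or (r and p))), 0
3. not (not p and p), 0
4. Dia (not q or (r and p)), 0
5. not Dia Dia (not q or (r and p)), 0
6. not p, 0
7. not q or (r and p), 1
8. not Dia (not q or (r and p)), 1
9. r and p, 1
10. r, 1
11. p, 1
Accessibility: 0R1
Complete open branch: countermodel on a K-frame, so not valid in K.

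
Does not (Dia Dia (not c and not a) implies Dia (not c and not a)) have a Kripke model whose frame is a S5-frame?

Unsatisfiable

1. not (Dia Dia (not c and not a) implies Dia (not c and not a)), u
2. Dia Dia (not c and not a), u   [neg-implies-rule on 1]
3. not Dia (not c and not a), u   [neg-implies-rule on 1]
4. not (not c and not a), u   [neg-Dia-rule on 3 via uRu]
5. a, u   [neg-and-rule on 4 (branches; this branch)]
6. Dia (not c and not a), v   [Dia-rule on 2: fresh world v, uRv]
7. not (not c and not a), v   [neg-Dia-rule on 3 via uRv]
8. a, v   [neg-and-rule on 7 (branches; this branch)]
9. not c and not a, w   [Dia-rule on 6: fresh world w, vRw]
10. not c, w   [and-rule on 9]
11. not a, w   [and-rule on 9]
12. not (not c and not a), w   [neg-Dia-rule on 3 via uRw]
13. a, w   [neg-and-rule on 12 (branches; this branch)]
Accessibility: uRu, uRv, uRw, vRu, vRv, vRw, wRu, wRv, wRw
Branch closes: a and not a both at w.
(One branch shown.) All branches close.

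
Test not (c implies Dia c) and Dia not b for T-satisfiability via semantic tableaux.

1. not (c implies Dia c) and Dia not b, w0
2. not (c implies Dia c), w0
3. Dia not b, w0
4. c, w0
5. not Dia c, w0
6. not c, w0
Accessibility: w0Rw0
Branch closes: c and not c both at w0.
All branches of the tableau close; one closing branch shown above.

No, unsatisfiable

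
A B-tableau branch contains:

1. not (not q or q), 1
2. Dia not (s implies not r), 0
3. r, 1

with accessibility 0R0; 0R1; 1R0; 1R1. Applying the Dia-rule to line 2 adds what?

a fresh world 2 with 0R2, and not (s implies not r) at 2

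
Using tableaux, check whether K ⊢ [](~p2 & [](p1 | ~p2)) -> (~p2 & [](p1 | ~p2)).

Tableau for the negation ~([](~p2 & [](p1 | ~p2)) -> (~p2 & [](p1 | ~p2))):
1. ~([](~p2 & [](p1 | ~p2)) -> (~p2 & [](p1 | ~p2))), w0
2. [](~p2 & [](p1 | ~p2)), w0   [~->-rule on 1]
3. ~(~p2 & [](p1 | ~p2)), w0   [~->-rule on 1]
4. p2, w0   [~&-rule on 3 (branches; this branch)]
The negation has an open branch (countermodel exists).

Invalid (countermodel exists)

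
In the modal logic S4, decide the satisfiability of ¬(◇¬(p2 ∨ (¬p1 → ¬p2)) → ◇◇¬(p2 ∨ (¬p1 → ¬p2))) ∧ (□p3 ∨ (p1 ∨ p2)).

Unsatisfiable (every branch closes)

1. ¬(◇¬(p2 ∨ (¬p1 → ¬p2)) → ◇◇¬(p2 ∨ (¬p1 → ¬p2))) ∧ (□p3 ∨ (p1 ∨ p2)), 0
2. ¬(◇¬(p2 ∨ (¬p1 → ¬p2)) → ◇◇¬(p2 ∨ (¬p1 → ¬p2))), 0   [∧-rule on 1]
3. □p3 ∨ (p1 ∨ p2), 0   [∧-rule on 1]
4. ◇¬(p2 ∨ (¬p1 → ¬p2)), 0   [¬→-rule on 2]
5. ¬◇◇¬(p2 ∨ (¬p1 → ¬p2)), 0   [¬→-rule on 2]
6. ¬◇¬(p2 ∨ (¬p1 → ¬p2)), 0   [¬◇-rule on 5 via 0R0]
7. p2 ∨ (¬p1 → ¬p2), 0   [¬◇-rule on 6 via 0R0]
8. p1 ∨ p2, 0   [∨-rule on 3 (branches; this branch)]
9. ¬p1 → ¬p2, 0   [∨-rule on 7 (branches; this branch)]
10. p2, 0   [∨-rule on 8 (branches; this branch)]
11. p1, 0   [→-rule on 9 (branches; this branch)]
12. ¬(p2 ∨ (¬p1 → ¬p2)), 1   [◇-rule on 4: fresh world 1, 0R1]
13. ¬p2, 1   [¬∨-rule on 12]
14. ¬(¬p1 → ¬p2), 1   [¬∨-rule on 12]
15. ¬p1, 1   [¬→-rule on 14]
16. p2, 1   [¬→-rule on 14]
Accessibility: 0R0, 0R1, 1R1
Branch closes: p2 and ¬p2 both at 1.
(One branch shown.) All branches close.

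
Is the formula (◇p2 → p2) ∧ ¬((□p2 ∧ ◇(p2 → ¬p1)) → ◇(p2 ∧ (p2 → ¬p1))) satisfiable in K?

Unsatisfiable (every branch closes)

1. (◇p2 → p2) ∧ ¬((□p2 ∧ ◇(p2 → ¬p1)) → ◇(p2 ∧ (p2 → ¬p1))), w0
2. ◇p2 → p2, w0   [∧-rule on 1]
3. ¬((□p2 ∧ ◇(p2 → ¬p1)) → ◇(p2 ∧ (p2 → ¬p1))), w0   [∧-rule on 1]
4. □p2 ∧ ◇(p2 → ¬p1), w0   [¬→-rule on 3]
5. ¬◇(p2 ∧ (p2 → ¬p1)), w0   [¬→-rule on 3]
6. □p2, w0   [∧-rule on 4]
7. ◇(p2 → ¬p1), w0   [∧-rule on 4]
8. p2, w0   [→-rule on 2 (branches; this branch)]
9. p2 → ¬p1, w1   [◇-rule on 7: fresh world w1, w0Rw1]
10. ¬(p2 ∧ (p2 → ¬p1)), w1   [¬◇-rule on 5 via w0Rw1]
11. p2, w1   [□-rule on 6 via w0Rw1]
12. ¬p1, w1   [→-rule on 9 (branches; this branch)]
13. ¬(p2 → ¬p1), w1   [¬∧-rule on 10 (branches; this branch)]
14. p1, w1   [¬→-rule on 13]
Accessibility: w0Rw1
Branch closes: p1 and ¬p1 both at w1.
(One branch shown.) All branches close.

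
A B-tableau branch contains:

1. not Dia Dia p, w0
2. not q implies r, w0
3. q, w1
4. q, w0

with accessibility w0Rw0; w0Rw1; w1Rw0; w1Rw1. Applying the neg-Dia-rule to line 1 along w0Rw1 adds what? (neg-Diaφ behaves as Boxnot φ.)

not Dia p, w1

neg-Diaφ behaves as Boxnot φ: propagate the negated body to each accessible world.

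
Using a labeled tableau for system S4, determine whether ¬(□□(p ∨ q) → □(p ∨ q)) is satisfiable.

No, unsatisfiable

1. ¬(□□(p ∨ q) → □(p ∨ q)), u
2. □□(p ∨ q), u
3. ¬□(p ∨ q), u
4. □(p ∨ q), u
5. p ∨ q, u
6. q, u
7. ¬(p ∨ q), v
8. ¬p, v
9. ¬q, v
10. □(p ∨ q), v
11. p ∨ q, v
12. q, v
Accessibility: uRu, uRv, vRv
Branch closes: q and ¬q both at v.
All branches of the tableau close; one closing branch shown above.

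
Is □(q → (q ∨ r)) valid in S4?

Valid in S4

Tableau for the negation ¬□(q → (q ∨ r)):
1. ¬□(q → (q ∨ r)), w0
2. ¬(q → (q ∨ r)), w1   [¬□-rule on 1: fresh world w1, w0Rw1]
3. q, w1   [¬→-rule on 2]
4. ¬(q ∨ r), w1   [¬→-rule on 2]
5. ¬q, w1   [¬∨-rule on 4]
6. ¬r, w1   [¬∨-rule on 4]
Accessibility: w0Rw0, w0Rw1, w1Rw1
Branch closes: q and ¬q both at w1.
Every branch of the negation's tableau closes; the branch above is one of them.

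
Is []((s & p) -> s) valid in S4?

Valid in S4

Tableau for the negation ~[]((s & p) -> s):
1. ~[]((s & p) -> s), w0
2. ~((s & p) -> s), w1
3. s & p, w1
4. ~s, w1
5. s, w1
6. p, w1
Accessibility: w0Rw0, w0Rw1, w1Rw1
Branch closes: s and ~s both at w1.
Every branch of the negation's tableau closes; the branch above is one of them.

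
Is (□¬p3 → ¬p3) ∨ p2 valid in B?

Valid in B

Tableau for the negation ¬((□¬p3 → ¬p3) ∨ p2):
1. ¬((□¬p3 → ¬p3) ∨ p2), 0
2. ¬(□¬p3 → ¬p3), 0
3. ¬p2, 0
4. □¬p3, 0
5. p3, 0
6. ¬p3, 0
Accessibility: 0R0
Branch closes: p3 and ¬p3 both at 0.
All branches of the negation close; one closing branch shown above.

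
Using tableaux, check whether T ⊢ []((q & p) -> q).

Tableau for the negation ~[]((q & p) -> q):
1. ~[]((q & p) -> q), u
2. ~((q & p) -> q), v
3. q & p, v
4. ~q, v
5. q, v
6. p, v
Accessibility: uRu, uRv, vRv
Branch closes: q and ~q both at v.
Every branch of the negation's tableau closes; the branch above is one of them.

Valid in T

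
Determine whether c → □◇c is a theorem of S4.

Tableau for the negation ¬(c → □◇c):
1. ¬(c → □◇c), u
2. c, u
3. ¬□◇c, u
4. ¬◇c, v
5. ¬c, v
Accessibility: uRu, uRv, vRv
The negation has an open branch (countermodel exists).

No, not valid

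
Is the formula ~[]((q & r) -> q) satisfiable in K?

Unsatisfiable (every branch closes)

1. ~[]((q & r) -> q), u
2. ~((q & r) -> q), v   [~[]-rule on 1: fresh world v, uRv]
3. q & r, v   [~->-rule on 2]
4. ~q, v   [~->-rule on 2]
5. q, v   [&-rule on 3]
6. r, v   [&-rule on 3]
Accessibility: uRv
Branch closes: q and ~q both at v.
(One branch shown.) All branches close.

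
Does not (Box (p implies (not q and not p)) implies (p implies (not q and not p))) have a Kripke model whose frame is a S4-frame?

1. not (Box (p implies (not q and not p)) implies (p implies (not q and not p))), 0
2. Box (p implies (not q and not p)), 0   [neg-implies-rule on 1]
3. not (p implies (not q and not p)), 0   [neg-implies-rule on 1]
4. p, 0   [neg-implies-rule on 3]
5. not (not q and not p), 0   [neg-implies-rule on 3]
6. p implies (not q and not p), 0   [Box-rule on 2 via 0R0]
7. not q and not p, 0   [implies-rule on 6 (branches; this branch)]
8. not q, 0   [and-rule on 7]
9. not p, 0   [and-rule on 7]
Accessibility: 0R0
Branch closes: p and not p both at 0.
Every branch closes; the branch above is one of them.

Unsatisfiable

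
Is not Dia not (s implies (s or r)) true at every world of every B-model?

Tableau for the negation Dia not (s implies (s or r)):
1. Dia not (s implies (s or r)), 0
2. not (s implies (s or r)), 1   [Dia-rule on 1: fresh world 1, 0R1]
3. s, 1   [neg-implies-rule on 2]
4. not (s or r), 1   [neg-implies-rule on 2]
5. not s, 1   [neg-or-rule on 4]
6. not r, 1   [neg-or-rule on 4]
Accessibility: 0R0, 0R1, 1R0, 1R1
Branch closes: s and not s both at 1.
All branches of the negation close; one closing branch shown above.

Valid in B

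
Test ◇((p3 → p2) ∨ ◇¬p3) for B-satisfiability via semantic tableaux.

1. ◇((p3 → p2) ∨ ◇¬p3), w0
2. (p3 → p2) ∨ ◇¬p3, w1   [◇-rule on 1: fresh world w1, w0Rw1]
3. ◇¬p3, w1   [∨-rule on 2 (branches; this branch)]
4. ¬p3, w2   [◇-rule on 3: fresh world w2, w1Rw2]
Accessibility: w0Rw0, w0Rw1, w1Rw0, w1Rw1, w1Rw2, w2Rw1, w2Rw2

Satisfiable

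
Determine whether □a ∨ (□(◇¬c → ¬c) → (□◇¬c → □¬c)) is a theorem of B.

Tableau for the negation ¬(□a ∨ (□(◇¬c → ¬c) → (□◇¬c → □¬c))):
1. ¬(□a ∨ (□(◇¬c → ¬c) → (□◇¬c → □¬c))), 0
2. ¬□a, 0   [¬∨-rule on 1]
3. ¬(□(◇¬c → ¬c) → (□◇¬c → □¬c)), 0   [¬∨-rule on 1]
4. □(◇¬c → ¬c), 0   [¬→-rule on 3]
5. ¬(□◇¬c → □¬c), 0   [¬→-rule on 3]
6. □◇¬c, 0   [¬→-rule on 5]
7. ¬□¬c, 0   [¬→-rule on 5]
8. ◇¬c → ¬c, 0   [□-rule on 4 via 0R0]
9. ◇¬c, 0   [□-rule on 6 via 0R0]
10. ¬◇¬c, 0   [→-rule on 8 (branches; this branch)]
11. c, 0   [¬◇-rule on 10 via 0R0]
12. ¬a, 1   [¬□-rule on 2: fresh world 1, 0R1]
13. ◇¬c → ¬c, 1   [□-rule on 4 via 0R1]
14. ◇¬c, 1   [□-rule on 6 via 0R1]
15. c, 1   [¬◇-rule on 10 via 0R1]
16. ¬◇¬c, 1   [→-rule on 13 (branches; this branch)]
17. c, 2   [¬□-rule on 7: fresh world 2, 0R2]
18. ◇¬c → ¬c, 2   [□-rule on 4 via 0R2]
19. ◇¬c, 2   [□-rule on 6 via 0R2]
20. ¬◇¬c, 2   [→-rule on 18 (branches; this branch)]
21. ¬c, 3   [◇-rule on 9: fresh world 3, 0R3]
22. ◇¬c → ¬c, 3   [□-rule on 4 via 0R3]
23. ◇¬c, 3   [□-rule on 6 via 0R3]
24. c, 3   [¬◇-rule on 10 via 0R3]
Accessibility: 0R0, 0R1, 0R2, 0R3, 1R0, 1R1, 2R0, 2R2, 3R0, 3R3
Branch closes: c and ¬c both at 3.
Every branch of the negation's tableau closes; the branch above is one of them.

Valid in B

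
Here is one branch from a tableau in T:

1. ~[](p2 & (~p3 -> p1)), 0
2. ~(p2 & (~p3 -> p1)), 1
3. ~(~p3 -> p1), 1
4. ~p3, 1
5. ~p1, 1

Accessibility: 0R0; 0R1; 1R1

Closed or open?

There is no literal clash: for every atom and world, at most one sign appears.

No, open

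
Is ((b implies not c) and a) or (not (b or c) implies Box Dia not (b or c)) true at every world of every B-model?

Valid in B

Tableau for the negation not (((b implies not c) and a) or (not (b or c) implies Box Dia not (b or c))):
1. not (((b implies not c) and a) or (not (b or c) implies Box Dia not (b or c))), w0
2. not ((b implies not c) and a), w0
3. not (not (b or c) implies Box Dia not (b or c)), w0
4. not (b or c), w0
5. not Box Dia not (b or c), w0
6. not b, w0
7. not c, w0
8. not a, w0
9. not Dia not (b or c), w1
10. b or c, w0
11. b or c, w1
12. c, w0
Accessibility: w0Rw0, w0Rw1, w1Rw0, w1Rw1
Branch closes: c and not c both at w0.
Every branch of the negation's tableau closes; the branch above is one of them.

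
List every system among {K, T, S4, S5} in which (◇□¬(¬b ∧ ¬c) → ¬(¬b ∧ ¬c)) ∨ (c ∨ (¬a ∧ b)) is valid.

S5

S4-tableau for the negation ¬((◇□¬(¬b ∧ ¬c) → ¬(¬b ∧ ¬c)) ∨ (c ∨ (¬a ∧ b))):
1. ¬((◇□¬(¬b ∧ ¬c) → ¬(¬b ∧ ¬c)) ∨ (c ∨ (¬a ∧ b))), 0
2. ¬(◇□¬(¬b ∧ ¬c) → ¬(¬b ∧ ¬c)), 0
3. ¬(c ∨ (¬a ∧ b)), 0
4. ◇□¬(¬b ∧ ¬c), 0
5. ¬b ∧ ¬c, 0
6. ¬c, 0
7. ¬(¬a ∧ b), 0
8. ¬b, 0
9. □¬(¬b ∧ ¬c), 1
10. ¬(¬b ∧ ¬c), 1
11. c, 1
Accessibility: 0R0, 0R1, 1R1
Complete open branch: countermodel on an S4-frame, so not valid in S4, nor in K, T (the same frame is also a K-frame and a T-frame).
S5-tableau for the negation ¬((◇□¬(¬b ∧ ¬c) → ¬(¬b ∧ ¬c)) ∨ (c ∨ (¬a ∧ b))):
1. ¬((◇□¬(¬b ∧ ¬c) → ¬(¬b ∧ ¬c)) ∨ (c ∨ (¬a ∧ b))), 0
2. ¬(◇□¬(¬b ∧ ¬c) → ¬(¬b ∧ ¬c)), 0
3. ¬(c ∨ (¬a ∧ b)), 0
4. ◇□¬(¬b ∧ ¬c), 0
5. ¬b ∧ ¬c, 0
6. ¬c, 0
7. ¬(¬a ∧ b), 0
8. ¬b, 0
9. □¬(¬b ∧ ¬c), 1
10. ¬(¬b ∧ ¬c), 0
11. ¬(¬b ∧ ¬c), 1
12. c, 0
Accessibility: 0R0, 0R1, 1R0, 1R1
Branch closes: c and ¬c both at 0.
Every branch closes (one shown): valid in S5.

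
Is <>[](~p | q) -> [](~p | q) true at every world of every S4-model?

Tableau for the negation ~(<>[](~p | q) -> [](~p | q)):
1. ~(<>[](~p | q) -> [](~p | q)), w0
2. <>[](~p | q), w0   [~->-rule on 1]
3. ~[](~p | q), w0   [~->-rule on 1]
4. [](~p | q), w1   [<>-rule on 2: fresh world w1, w0Rw1]
5. ~p | q, w1   [[]-rule on 4 via w1Rw1]
6. q, w1   [|-rule on 5 (branches; this branch)]
7. ~(~p | q), w2   [~[]-rule on 3: fresh world w2, w0Rw2]
8. p, w2   [~|-rule on 7]
9. ~q, w2   [~|-rule on 7]
Accessibility: w0Rw0, w0Rw1, w0Rw2, w1Rw1, w2Rw2
The negation has an open branch (countermodel exists).

Not valid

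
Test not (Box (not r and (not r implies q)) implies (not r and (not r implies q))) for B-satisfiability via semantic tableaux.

1. not (Box (not r and (not r implies q)) implies (not r and (not r implies q))), u
2. Box (not r and (not r implies q)), u
3. not (not r and (not r implies q)), u
4. not r and (not r implies q), u
5. not r, u
6. not r implies q, u
7. not (not r implies q), u
8. not q, u
9. q, u
Accessibility: uRu
Branch closes: q and not q both at u.
(One branch shown.) All branches close.

Unsatisfiable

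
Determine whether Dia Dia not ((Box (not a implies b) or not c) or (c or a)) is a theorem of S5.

No, not valid

Tableau for the negation not Dia Dia not ((Box (not a implies b) or not c) or (c or a)):
1. not Dia Dia not ((Box (not a implies b) or not c) or (c or a)), u
2. not Dia not ((Box (not a implies b) or not c) or (c or a)), u
3. (Box (not a implies b) or not c) or (c or a), u
4. c or a, u
5. a, u
Accessibility: uRu
The negation has an open branch (countermodel exists).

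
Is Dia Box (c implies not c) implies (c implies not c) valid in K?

No, not valid

Tableau for the negation not (Dia Box (c implies not c) implies (c implies not c)):
1. not (Dia Box (c implies not c) implies (c implies not c)), u
2. Dia Box (c implies not c), u
3. not (c implies not c), u
4. c, u
5. Box (c implies not c), v
Accessibility: uRv
The negation has an open branch (countermodel exists).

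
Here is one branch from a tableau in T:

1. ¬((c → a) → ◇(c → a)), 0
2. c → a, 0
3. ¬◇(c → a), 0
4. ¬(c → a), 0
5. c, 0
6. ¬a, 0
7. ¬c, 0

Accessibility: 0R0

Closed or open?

Closed

Both c and ¬c appear at 0.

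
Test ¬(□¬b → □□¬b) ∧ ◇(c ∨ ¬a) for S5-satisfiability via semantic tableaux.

No, unsatisfiable

1. ¬(□¬b → □□¬b) ∧ ◇(c ∨ ¬a), w0
2. ¬(□¬b → □□¬b), w0   [∧-rule on 1]
3. ◇(c ∨ ¬a), w0   [∧-rule on 1]
4. □¬b, w0   [¬→-rule on 2]
5. ¬□□¬b, w0   [¬→-rule on 2]
6. ¬b, w0   [□-rule on 4 via w0Rw0]
7. c ∨ ¬a, w1   [◇-rule on 3: fresh world w1, w0Rw1]
8. ¬b, w1   [□-rule on 4 via w0Rw1]
9. ¬a, w1   [∨-rule on 7 (branches; this branch)]
10. ¬□¬b, w2   [¬□-rule on 5: fresh world w2, w0Rw2]
11. ¬b, w2   [□-rule on 4 via w0Rw2]
12. b, w3   [¬□-rule on 10: fresh world w3, w2Rw3]
13. ¬b, w3   [□-rule on 4 via w0Rw3]
Accessibility: w0Rw0, w0Rw1, w0Rw2, w0Rw3, w1Rw0, w1Rw1, w1Rw2, w1Rw3, w2Rw0, w2Rw1, w2Rw2, w2Rw3, w3Rw0, w3Rw1, w3Rw2, w3Rw3
Branch closes: b and ¬b both at w3.
Every branch closes; the branch above is one of them.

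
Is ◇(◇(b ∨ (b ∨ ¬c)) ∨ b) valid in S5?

Invalid (countermodel exists)

Tableau for the negation ¬◇(◇(b ∨ (b ∨ ¬c)) ∨ b):
1. ¬◇(◇(b ∨ (b ∨ ¬c)) ∨ b), 0
2. ¬(◇(b ∨ (b ∨ ¬c)) ∨ b), 0
3. ¬◇(b ∨ (b ∨ ¬c)), 0
4. ¬b, 0
5. ¬(b ∨ (b ∨ ¬c)), 0
6. ¬(b ∨ ¬c), 0
7. c, 0
Accessibility: 0R0
The negation has an open branch (countermodel exists).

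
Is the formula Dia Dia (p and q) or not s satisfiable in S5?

1. Dia Dia (p and q) or not s, 0
2. not s, 0
Accessibility: 0R0

Yes, satisfiable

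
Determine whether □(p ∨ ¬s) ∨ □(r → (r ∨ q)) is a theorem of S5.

Tableau for the negation ¬(□(p ∨ ¬s) ∨ □(r → (r ∨ q))):
1. ¬(□(p ∨ ¬s) ∨ □(r → (r ∨ q))), u
2. ¬□(p ∨ ¬s), u
3. ¬□(r → (r ∨ q)), u
4. ¬(p ∨ ¬s), v
5. ¬p, v
6. s, v
7. ¬(r → (r ∨ q)), w
8. r, w
9. ¬(r ∨ q), w
10. ¬r, w
11. ¬q, w
Accessibility: uRu, uRv, uRw, vRu, vRv, vRw, wRu, wRv, wRw
Branch closes: r and ¬r both at w.
Every branch of the negation's tableau closes; the branch above is one of them.

Valid in S5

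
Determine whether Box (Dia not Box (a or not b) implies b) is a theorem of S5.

Not valid

Tableau for the negation not Box (Dia not Box (a or not b) implies b):
1. not Box (Dia not Box (a or not b) implies b), w0
2. not (Dia not Box (a or not b) implies b), w1
3. Dia not Box (a or not b), w1
4. not b, w1
5. not Box (a or not b), w2
6. not (a or not b), w3
7. not a, w3
8. b, w3
Accessibility: w0Rw0, w0Rw1, w0Rw2, w0Rw3, w1Rw0, w1Rw1, w1Rw2, w1Rw3, w2Rw0, w2Rw1, w2Rw2, w2Rw3, w3Rw0, w3Rw1, w3Rw2, w3Rw3
The negation has an open branch (countermodel exists).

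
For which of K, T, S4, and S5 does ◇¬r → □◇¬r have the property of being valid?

S5

S5-tableau for the negation ¬(◇¬r → □◇¬r):
1. ¬(◇¬r → □◇¬r), 0
2. ◇¬r, 0   [¬→-rule on 1]
3. ¬□◇¬r, 0   [¬→-rule on 1]
4. ¬r, 1   [◇-rule on 2: fresh world 1, 0R1]
5. ¬◇¬r, 2   [¬□-rule on 3: fresh world 2, 0R2]
6. r, 0   [¬◇-rule on 5 via 2R0]
7. r, 1   [¬◇-rule on 5 via 2R1]
Accessibility: 0R0, 0R1, 0R2, 1R0, 1R1, 1R2, 2R0, 2R1, 2R2
Branch closes: r and ¬r both at 1.
Every branch closes (one shown): valid in S5.
S4-tableau for the negation ¬(◇¬r → □◇¬r):
1. ¬(◇¬r → □◇¬r), 0
2. ◇¬r, 0   [¬→-rule on 1]
3. ¬□◇¬r, 0   [¬→-rule on 1]
4. ¬r, 1   [◇-rule on 2: fresh world 1, 0R1]
5. ¬◇¬r, 2   [¬□-rule on 3: fresh world 2, 0R2]
6. r, 2   [¬◇-rule on 5 via 2R2]
Accessibility: 0R0, 0R1, 0R2, 1R1, 2R2
Complete open branch: countermodel on an S4-frame, so not valid in S4, nor in K, T (the same frame is also a K-frame and a T-frame).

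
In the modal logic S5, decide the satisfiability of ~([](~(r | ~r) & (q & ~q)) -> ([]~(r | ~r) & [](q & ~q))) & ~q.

1. ~([](~(r | ~r) & (q & ~q)) -> ([]~(r | ~r) & [](q & ~q))) & ~q, u
2. ~([](~(r | ~r) & (q & ~q)) -> ([]~(r | ~r) & [](q & ~q))), u
3. ~q, u
4. [](~(r | ~r) & (q & ~q)), u
5. ~([]~(r | ~r) & [](q & ~q)), u
6. ~(r | ~r) & (q & ~q), u
7. ~(r | ~r), u
8. q & ~q, u
9. ~r, u
10. r, u
Accessibility: uRu
Branch closes: r and ~r both at u.
Every branch closes; the branch above is one of them.

Unsatisfiable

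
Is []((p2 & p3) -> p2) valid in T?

Valid in T

Tableau for the negation ~[]((p2 & p3) -> p2):
1. ~[]((p2 & p3) -> p2), w0
2. ~((p2 & p3) -> p2), w1
3. p2 & p3, w1
4. ~p2, w1
5. p2, w1
6. p3, w1
Accessibility: w0Rw0, w0Rw1, w1Rw1
Branch closes: p2 and ~p2 both at w1.
All branches of the negation close; one closing branch shown above.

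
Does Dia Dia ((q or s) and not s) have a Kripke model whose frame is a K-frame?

1. Dia Dia ((q or s) and not s), w0
2. Dia ((q or s) and not s), w1
3. (q or s) and not s, w2
4. q or s, w2
5. not s, w2
6. q, w2
Accessibility: w0Rw1, w1Rw2

Satisfiable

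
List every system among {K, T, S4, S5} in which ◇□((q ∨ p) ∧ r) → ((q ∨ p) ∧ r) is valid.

S5

S4-tableau for the negation ¬(◇□((q ∨ p) ∧ r) → ((q ∨ p) ∧ r)):
1. ¬(◇□((q ∨ p) ∧ r) → ((q ∨ p) ∧ r)), u
2. ◇□((q ∨ p) ∧ r), u   [¬→-rule on 1]
3. ¬((q ∨ p) ∧ r), u   [¬→-rule on 1]
4. ¬r, u   [¬∧-rule on 3 (branches; this branch)]
5. □((q ∨ p) ∧ r), v   [◇-rule on 2: fresh world v, uRv]
6. (q ∨ p) ∧ r, v   [□-rule on 5 via vRv]
7. q ∨ p, v   [∧-rule on 6]
8. r, v   [∧-rule on 6]
9. p, v   [∨-rule on 7 (branches; this branch)]
Accessibility: uRu, uRv, vRv
Complete open branch: countermodel on an S4-frame, so not valid in S4, nor in K, T (the same frame is also a K-frame and a T-frame).
S5-tableau for the negation ¬(◇□((q ∨ p) ∧ r) → ((q ∨ p) ∧ r)):
1. ¬(◇□((q ∨ p) ∧ r) → ((q ∨ p) ∧ r)), u
2. ◇□((q ∨ p) ∧ r), u   [¬→-rule on 1]
3. ¬((q ∨ p) ∧ r), u   [¬→-rule on 1]
4. ¬(q ∨ p), u   [¬∧-rule on 3 (branches; this branch)]
5. ¬q, u   [¬∨-rule on 4]
6. ¬p, u   [¬∨-rule on 4]
7. □((q ∨ p) ∧ r), v   [◇-rule on 2: fresh world v, uRv]
8. (q ∨ p) ∧ r, u   [□-rule on 7 via vRu]
9. q ∨ p, u   [∧-rule on 8]
10. r, u   [∧-rule on 8]
11. (q ∨ p) ∧ r, v   [□-rule on 7 via vRv]
12. q ∨ p, v   [∧-rule on 11]
13. r, v   [∧-rule on 11]
14. p, u   [∨-rule on 9 (branches; this branch)]
Accessibility: uRu, uRv, vRu, vRv
Branch closes: p and ¬p both at u.
Every branch closes (one shown): valid in S5.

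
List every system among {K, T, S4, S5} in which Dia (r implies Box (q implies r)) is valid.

T-tableau for the negation not Dia (r implies Box (q implies r)):
1. not Dia (r implies Box (q implies r)), u
2. not (r implies Box (q implies r)), u
3. r, u
4. not Box (q implies r), u
5. not (q implies r), v
6. q, v
7. not r, v
8. not (r implies Box (q implies r)), v
9. r, v
10. not Box (q implies r), v
Accessibility: uRu, uRv, vRv
Branch closes: r and not r both at v.
Every branch closes (one shown): valid in T, hence also in S4, S5 (every theorem of T is a theorem of S4 and S5).
K-tableau for the negation not Dia (r implies Box (q implies r)):
1. not Dia (r implies Box (q implies r)), u
Complete open branch: countermodel on a K-frame, so not valid in K.

T, S4, S5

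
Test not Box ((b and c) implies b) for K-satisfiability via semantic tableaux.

Unsatisfiable (every branch closes)

1. not Box ((b and c) implies b), 0
2. not ((b and c) implies b), 1
3. b and c, 1
4. not b, 1
5. b, 1
6. c, 1
Accessibility: 0R1
Branch closes: b and not b both at 1.
Every branch closes; the branch above is one of them.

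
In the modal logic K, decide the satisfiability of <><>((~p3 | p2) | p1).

Yes, satisfiable

1. <><>((~p3 | p2) | p1), u
2. <>((~p3 | p2) | p1), v
3. (~p3 | p2) | p1, w
4. p1, w
Accessibility: uRv, vRw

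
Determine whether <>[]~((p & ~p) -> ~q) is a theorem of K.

Tableau for the negation ~<>[]~((p & ~p) -> ~q):
1. ~<>[]~((p & ~p) -> ~q), w0
The negation has an open branch (countermodel exists).

Not valid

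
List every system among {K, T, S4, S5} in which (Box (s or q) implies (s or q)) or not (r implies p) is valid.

T-tableau for the negation not ((Box (s or q) implies (s or q)) or not (r implies p)):
1. not ((Box (s or q) implies (s or q)) or not (r implies p)), 0
2. not (Box (s or q) implies (s or q)), 0
3. r implies p, 0
4. Box (s or q), 0
5. not (s or q), 0
6. not s, 0
7. not q, 0
8. s or q, 0
9. p, 0
10. q, 0
Accessibility: 0R0
Branch closes: q and not q both at 0.
Every branch closes (one shown): valid in T, hence also in S4, S5 (every theorem of T is a theorem of S4 and S5).
K-tableau for the negation not ((Box (s or q) implies (s or q)) or not (r implies p)):
1. not ((Box (s or q) implies (s or q)) or not (r implies p)), 0
2. not (Box (s or q) implies (s or q)), 0
3. r implies p, 0
4. Box (s or q), 0
5. not (s or q), 0
6. not s, 0
7. not q, 0
8. p, 0
Complete open branch: countermodel on a K-frame, so not valid in K.

T, S4, S5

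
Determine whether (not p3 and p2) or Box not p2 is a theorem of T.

Tableau for the negation not ((not p3 and p2) or Box not p2):
1. not ((not p3 and p2) or Box not p2), 0
2. not (not p3 and p2), 0   [neg-or-rule on 1]
3. not Box not p2, 0   [neg-or-rule on 1]
4. not p2, 0   [neg-and-rule on 2 (branches; this branch)]
5. p2, 1   [neg-Box-rule on 3: fresh world 1, 0R1]
Accessibility: 0R0, 0R1, 1R1
The negation has an open branch (countermodel exists).

No, not valid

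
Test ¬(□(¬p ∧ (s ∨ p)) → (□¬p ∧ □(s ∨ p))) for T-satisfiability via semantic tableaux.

No, unsatisfiable

1. ¬(□(¬p ∧ (s ∨ p)) → (□¬p ∧ □(s ∨ p))), w0
2. □(¬p ∧ (s ∨ p)), w0
3. ¬(□¬p ∧ □(s ∨ p)), w0
4. ¬p ∧ (s ∨ p), w0
5. ¬p, w0
6. s ∨ p, w0
7. ¬□(s ∨ p), w0
8. s, w0
9. ¬(s ∨ p), w1
10. ¬s, w1
11. ¬p, w1
12. ¬p ∧ (s ∨ p), w1
13. s ∨ p, w1
14. p, w1
Accessibility: w0Rw0, w0Rw1, w1Rw1
Branch closes: p and ¬p both at w1.
All branches of the tableau close; one closing branch shown above.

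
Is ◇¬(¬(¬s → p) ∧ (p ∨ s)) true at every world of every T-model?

Tableau for the negation ¬◇¬(¬(¬s → p) ∧ (p ∨ s)):
1. ¬◇¬(¬(¬s → p) ∧ (p ∨ s)), w0
2. ¬(¬s → p) ∧ (p ∨ s), w0
3. ¬(¬s → p), w0
4. p ∨ s, w0
5. ¬s, w0
6. ¬p, w0
7. s, w0
Accessibility: w0Rw0
Branch closes: s and ¬s both at w0.
All branches of the negation close; one closing branch shown above.

Valid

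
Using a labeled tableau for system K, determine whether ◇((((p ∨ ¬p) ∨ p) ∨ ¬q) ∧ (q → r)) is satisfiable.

1. ◇((((p ∨ ¬p) ∨ p) ∨ ¬q) ∧ (q → r)), 0
2. (((p ∨ ¬p) ∨ p) ∨ ¬q) ∧ (q → r), 1   [◇-rule on 1: fresh world 1, 0R1]
3. ((p ∨ ¬p) ∨ p) ∨ ¬q, 1   [∧-rule on 2]
4. q → r, 1   [∧-rule on 2]
5. ¬q, 1   [∨-rule on 3 (branches; this branch)]
6. r, 1   [→-rule on 4 (branches; this branch)]
Accessibility: 0R1

Satisfiable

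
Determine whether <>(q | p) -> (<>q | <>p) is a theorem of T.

Tableau for the negation ~(<>(q | p) -> (<>q | <>p)):
1. ~(<>(q | p) -> (<>q | <>p)), w0
2. <>(q | p), w0
3. ~(<>q | <>p), w0
4. ~<>q, w0
5. ~<>p, w0
6. ~q, w0
7. ~p, w0
8. q | p, w1
9. ~q, w1
10. ~p, w1
11. p, w1
Accessibility: w0Rw0, w0Rw1, w1Rw1
Branch closes: p and ~p both at w1.
Every branch of the negation's tableau closes; the branch above is one of them.

Valid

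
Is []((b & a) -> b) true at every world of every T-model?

Yes, valid

Tableau for the negation ~[]((b & a) -> b):
1. ~[]((b & a) -> b), u
2. ~((b & a) -> b), v
3. b & a, v
4. ~b, v
5. b, v
6. a, v
Accessibility: uRu, uRv, vRv
Branch closes: b and ~b both at v.
Every branch of the negation's tableau closes; the branch above is one of them.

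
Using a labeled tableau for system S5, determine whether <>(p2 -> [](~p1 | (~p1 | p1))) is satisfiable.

Satisfiable

1. <>(p2 -> [](~p1 | (~p1 | p1))), w0
2. p2 -> [](~p1 | (~p1 | p1)), w1
3. [](~p1 | (~p1 | p1)), w1
4. ~p1 | (~p1 | p1), w0
5. ~p1 | (~p1 | p1), w1
6. ~p1 | p1, w0
7. ~p1 | p1, w1
8. p1, w0
9. p1, w1
Accessibility: w0Rw0, w0Rw1, w1Rw0, w1Rw1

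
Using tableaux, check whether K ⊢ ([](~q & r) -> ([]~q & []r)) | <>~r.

Yes, valid

Tableau for the negation ~(([](~q & r) -> ([]~q & []r)) | <>~r):
1. ~(([](~q & r) -> ([]~q & []r)) | <>~r), 0
2. ~([](~q & r) -> ([]~q & []r)), 0
3. ~<>~r, 0
4. [](~q & r), 0
5. ~([]~q & []r), 0
6. ~[]~q, 0
7. q, 1
8. r, 1
9. ~q & r, 1
10. ~q, 1
Accessibility: 0R1
Branch closes: q and ~q both at 1.
All branches of the negation close; one closing branch shown above.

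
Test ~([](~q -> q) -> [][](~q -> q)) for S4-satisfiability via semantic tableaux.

1. ~([](~q -> q) -> [][](~q -> q)), u
2. [](~q -> q), u
3. ~[][](~q -> q), u
4. ~q -> q, u
5. q, u
6. ~[](~q -> q), v
7. ~q -> q, v
8. q, v
9. ~(~q -> q), w
10. ~q, w
11. ~q -> q, w
12. q, w
Accessibility: uRu, uRv, uRw, vRv, vRw, wRw
Branch closes: q and ~q both at w.
All branches of the tableau close; one closing branch shown above.

Unsatisfiable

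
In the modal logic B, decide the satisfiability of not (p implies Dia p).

1. not (p implies Dia p), u
2. p, u   [neg-implies-rule on 1]
3. not Dia p, u   [neg-implies-rule on 1]
4. not p, u   [neg-Dia-rule on 3 via uRu]
Accessibility: uRu
Branch closes: p and not p both at u.
(One branch shown.) All branches close.

No, unsatisfiable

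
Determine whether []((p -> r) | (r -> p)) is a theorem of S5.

Yes, valid

Tableau for the negation ~[]((p -> r) | (r -> p)):
1. ~[]((p -> r) | (r -> p)), w0
2. ~((p -> r) | (r -> p)), w1   [~[]-rule on 1: fresh world w1, w0Rw1]
3. ~(p -> r), w1   [~|-rule on 2]
4. ~(r -> p), w1   [~|-rule on 2]
5. p, w1   [~->-rule on 3]
6. ~r, w1   [~->-rule on 3]
7. r, w1   [~->-rule on 4]
8. ~p, w1   [~->-rule on 4]
Accessibility: w0Rw0, w0Rw1, w1Rw0, w1Rw1
Branch closes: r and ~r both at w1.
Every branch of the negation's tableau closes; the branch above is one of them.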